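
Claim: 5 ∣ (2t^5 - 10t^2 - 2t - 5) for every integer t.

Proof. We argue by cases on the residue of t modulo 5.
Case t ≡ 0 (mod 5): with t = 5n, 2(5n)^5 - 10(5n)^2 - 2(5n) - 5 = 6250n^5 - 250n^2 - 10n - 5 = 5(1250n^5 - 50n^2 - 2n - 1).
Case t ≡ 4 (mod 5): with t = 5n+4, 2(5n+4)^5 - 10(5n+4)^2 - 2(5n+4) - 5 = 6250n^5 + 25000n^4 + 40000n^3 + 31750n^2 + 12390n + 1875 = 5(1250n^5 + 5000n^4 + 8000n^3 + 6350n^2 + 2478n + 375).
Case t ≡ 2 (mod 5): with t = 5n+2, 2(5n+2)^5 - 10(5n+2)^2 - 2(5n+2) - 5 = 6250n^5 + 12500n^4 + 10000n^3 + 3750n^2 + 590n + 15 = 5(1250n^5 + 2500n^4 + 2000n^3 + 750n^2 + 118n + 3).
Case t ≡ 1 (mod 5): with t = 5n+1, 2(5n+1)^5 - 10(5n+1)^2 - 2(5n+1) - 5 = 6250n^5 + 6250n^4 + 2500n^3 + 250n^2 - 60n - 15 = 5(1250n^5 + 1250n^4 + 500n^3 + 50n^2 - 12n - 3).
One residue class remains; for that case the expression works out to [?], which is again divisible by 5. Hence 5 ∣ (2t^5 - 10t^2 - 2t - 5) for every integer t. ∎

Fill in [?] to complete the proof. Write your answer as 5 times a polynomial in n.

The residues treated are {0, 4, 2, 1}, so the missing case is t ≡ 3 (mod 5); write t = 5n+3.
Then 2(5n+3)^5 - 10(5n+3)^2 - 2(5n+3) - 5 = 6250n^5 + 18750n^4 + 22500n^3 + 13250n^2 + 3740n + 385 = 5(1250n^5 + 3750n^4 + 4500n^3 + 2650n^2 + 748n + 77).

5(1250n^5 + 3750n^4 + 4500n^3 + 2650n^2 + 748n + 77)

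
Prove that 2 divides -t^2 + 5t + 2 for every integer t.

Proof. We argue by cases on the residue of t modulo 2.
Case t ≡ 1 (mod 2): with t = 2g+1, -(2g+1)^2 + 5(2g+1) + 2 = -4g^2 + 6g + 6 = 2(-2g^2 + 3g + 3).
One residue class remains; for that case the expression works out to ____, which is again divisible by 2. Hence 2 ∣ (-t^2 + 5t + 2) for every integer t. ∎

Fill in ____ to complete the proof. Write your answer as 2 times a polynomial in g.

2(-2g^2 + 5g + 1)

The residues treated are {1}, so the missing case is t ≡ 0 (mod 2); write t = 2g.
Then -(2g)^2 + 5(2g) + 2 = -4g^2 + 10g + 2 = 2(-2g^2 + 5g + 1).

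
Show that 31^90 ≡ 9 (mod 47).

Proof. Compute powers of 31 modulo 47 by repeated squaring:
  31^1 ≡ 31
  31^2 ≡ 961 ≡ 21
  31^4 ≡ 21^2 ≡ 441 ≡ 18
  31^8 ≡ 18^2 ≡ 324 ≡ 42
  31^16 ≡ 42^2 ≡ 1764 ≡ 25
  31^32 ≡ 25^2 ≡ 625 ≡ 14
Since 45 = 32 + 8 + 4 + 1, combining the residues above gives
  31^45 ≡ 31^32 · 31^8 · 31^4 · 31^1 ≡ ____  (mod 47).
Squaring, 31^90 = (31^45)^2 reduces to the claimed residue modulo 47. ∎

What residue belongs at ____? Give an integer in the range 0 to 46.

44

31^32 · 31^8 · 31^4 · 31^1 ≡ 14 · 42 · 18 · 31 = 328104.
328104 mod 47 = 44, so 31^45 ≡ 44 (mod 47).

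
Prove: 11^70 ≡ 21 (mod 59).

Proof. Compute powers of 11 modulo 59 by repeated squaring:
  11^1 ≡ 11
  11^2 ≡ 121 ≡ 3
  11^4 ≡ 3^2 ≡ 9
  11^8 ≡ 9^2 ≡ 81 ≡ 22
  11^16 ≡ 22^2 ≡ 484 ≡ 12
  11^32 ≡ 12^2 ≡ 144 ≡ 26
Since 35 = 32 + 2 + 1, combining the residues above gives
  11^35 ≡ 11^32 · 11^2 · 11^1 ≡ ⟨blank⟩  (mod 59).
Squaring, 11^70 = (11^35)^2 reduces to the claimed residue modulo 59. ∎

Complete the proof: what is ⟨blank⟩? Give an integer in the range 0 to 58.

Multiply the listed residues: 26 · 3 · 11 = 78 → 858.
Reducing modulo 59: 858 = 14·59 + 32, so 11^35 ≡ 32.

32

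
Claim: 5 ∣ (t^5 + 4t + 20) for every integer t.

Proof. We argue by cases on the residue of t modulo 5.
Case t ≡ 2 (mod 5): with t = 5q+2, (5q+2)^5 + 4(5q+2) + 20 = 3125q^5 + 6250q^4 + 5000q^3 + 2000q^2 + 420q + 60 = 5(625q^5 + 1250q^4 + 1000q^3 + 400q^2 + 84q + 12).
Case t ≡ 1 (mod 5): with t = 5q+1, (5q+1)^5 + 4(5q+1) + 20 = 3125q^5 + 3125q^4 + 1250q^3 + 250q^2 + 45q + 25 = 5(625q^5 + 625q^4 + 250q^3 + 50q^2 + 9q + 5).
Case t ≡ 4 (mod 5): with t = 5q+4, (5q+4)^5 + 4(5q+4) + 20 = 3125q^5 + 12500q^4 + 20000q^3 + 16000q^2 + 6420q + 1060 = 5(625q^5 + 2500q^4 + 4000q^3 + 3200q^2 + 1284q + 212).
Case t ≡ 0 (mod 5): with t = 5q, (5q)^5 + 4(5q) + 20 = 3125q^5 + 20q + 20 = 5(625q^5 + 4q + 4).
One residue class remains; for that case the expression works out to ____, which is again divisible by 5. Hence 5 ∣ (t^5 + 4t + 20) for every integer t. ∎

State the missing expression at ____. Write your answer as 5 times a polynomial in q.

5(625q^5 + 1875q^4 + 2250q^3 + 1350q^2 + 409q + 55)

The residues treated are {2, 1, 4, 0}, so the missing case is t ≡ 3 (mod 5); write t = 5q+3.
Then (5q+3)^5 + 4(5q+3) + 20 = 3125q^5 + 9375q^4 + 11250q^3 + 6750q^2 + 2045q + 275 = 5(625q^5 + 1875q^4 + 2250q^3 + 1350q^2 + 409q + 55).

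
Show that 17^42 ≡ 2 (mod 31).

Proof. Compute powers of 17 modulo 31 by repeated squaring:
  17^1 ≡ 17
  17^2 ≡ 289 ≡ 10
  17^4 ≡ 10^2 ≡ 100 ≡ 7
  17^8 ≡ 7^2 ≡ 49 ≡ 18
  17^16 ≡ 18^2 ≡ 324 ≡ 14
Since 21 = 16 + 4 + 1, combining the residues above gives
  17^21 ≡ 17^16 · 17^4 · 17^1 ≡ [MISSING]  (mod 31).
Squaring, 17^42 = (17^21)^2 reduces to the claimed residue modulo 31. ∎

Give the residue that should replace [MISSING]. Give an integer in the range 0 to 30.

Multiply the listed residues: 14 · 7 · 17 = 98 → 1666.
Reducing modulo 31: 1666 = 53·31 + 23, so 17^21 ≡ 23.

23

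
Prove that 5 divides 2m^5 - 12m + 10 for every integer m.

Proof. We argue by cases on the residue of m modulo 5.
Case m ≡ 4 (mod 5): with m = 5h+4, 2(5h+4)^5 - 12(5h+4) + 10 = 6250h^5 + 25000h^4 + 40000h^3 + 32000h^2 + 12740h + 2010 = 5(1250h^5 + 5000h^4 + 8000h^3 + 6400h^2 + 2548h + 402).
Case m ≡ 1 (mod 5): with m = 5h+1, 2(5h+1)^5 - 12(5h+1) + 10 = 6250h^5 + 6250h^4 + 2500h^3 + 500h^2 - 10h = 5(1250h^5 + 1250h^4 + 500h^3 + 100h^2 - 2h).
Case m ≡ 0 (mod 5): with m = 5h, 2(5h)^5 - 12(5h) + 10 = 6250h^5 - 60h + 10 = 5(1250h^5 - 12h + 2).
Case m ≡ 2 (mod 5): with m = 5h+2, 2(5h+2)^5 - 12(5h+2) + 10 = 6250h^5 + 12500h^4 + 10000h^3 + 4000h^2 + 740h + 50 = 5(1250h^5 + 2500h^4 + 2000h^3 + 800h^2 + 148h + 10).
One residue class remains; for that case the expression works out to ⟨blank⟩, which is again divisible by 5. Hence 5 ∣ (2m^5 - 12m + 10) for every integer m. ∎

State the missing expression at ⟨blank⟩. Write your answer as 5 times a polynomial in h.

5(1250h^5 + 3750h^4 + 4500h^3 + 2700h^2 + 798h + 92)

Only m ≡ 3 (mod 5) is unaccounted for. Put m = 5h+3:
2(5h+3)^5 - 12(5h+3) + 10 expands to 6250h^5 + 18750h^4 + 22500h^3 + 13500h^2 + 3990h + 460,
and factoring out 5 leaves 5(1250h^5 + 3750h^4 + 4500h^3 + 2700h^2 + 798h + 92).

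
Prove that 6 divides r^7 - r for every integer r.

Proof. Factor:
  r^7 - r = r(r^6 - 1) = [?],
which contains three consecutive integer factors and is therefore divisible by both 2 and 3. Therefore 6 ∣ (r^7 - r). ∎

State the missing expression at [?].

(r - 1)r(r + 1)(r^4 + r^2 + 1)

r^6 - 1 = (r^2 - 1)(r^4 + r^2 + 1), and r^2 - 1 = (r-1)(r+1).
So r(r^6 - 1) = (r - 1)r(r + 1)(r^4 + r^2 + 1).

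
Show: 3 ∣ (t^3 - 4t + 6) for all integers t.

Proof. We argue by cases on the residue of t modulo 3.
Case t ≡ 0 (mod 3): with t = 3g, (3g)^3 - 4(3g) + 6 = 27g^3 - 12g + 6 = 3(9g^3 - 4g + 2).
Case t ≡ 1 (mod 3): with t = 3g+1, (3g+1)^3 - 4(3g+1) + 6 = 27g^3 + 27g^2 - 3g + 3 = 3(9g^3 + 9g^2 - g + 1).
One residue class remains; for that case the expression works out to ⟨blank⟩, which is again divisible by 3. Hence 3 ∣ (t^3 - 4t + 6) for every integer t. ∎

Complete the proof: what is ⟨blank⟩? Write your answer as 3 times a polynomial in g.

Only t ≡ 2 (mod 3) is unaccounted for. Put t = 3g+2:
(3g+2)^3 - 4(3g+2) + 6 expands to 27g^3 + 54g^2 + 24g + 6,
and factoring out 3 leaves 3(9g^3 + 18g^2 + 8g + 2).

3(9g^3 + 18g^2 + 8g + 2)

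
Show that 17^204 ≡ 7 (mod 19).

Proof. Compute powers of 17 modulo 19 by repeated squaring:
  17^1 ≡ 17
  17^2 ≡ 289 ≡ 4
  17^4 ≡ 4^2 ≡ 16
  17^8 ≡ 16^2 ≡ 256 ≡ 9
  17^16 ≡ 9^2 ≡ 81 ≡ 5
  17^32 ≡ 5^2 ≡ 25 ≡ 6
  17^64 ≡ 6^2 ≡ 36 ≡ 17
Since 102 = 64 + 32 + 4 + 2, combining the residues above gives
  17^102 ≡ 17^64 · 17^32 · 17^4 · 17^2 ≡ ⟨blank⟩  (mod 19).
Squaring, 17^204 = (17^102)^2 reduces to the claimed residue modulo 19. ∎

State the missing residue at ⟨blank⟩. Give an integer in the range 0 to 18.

17^64 · 17^32 · 17^4 · 17^2 ≡ 17 · 6 · 16 · 4 = 6528.
6528 mod 19 = 11, so 17^102 ≡ 11 (mod 19).

11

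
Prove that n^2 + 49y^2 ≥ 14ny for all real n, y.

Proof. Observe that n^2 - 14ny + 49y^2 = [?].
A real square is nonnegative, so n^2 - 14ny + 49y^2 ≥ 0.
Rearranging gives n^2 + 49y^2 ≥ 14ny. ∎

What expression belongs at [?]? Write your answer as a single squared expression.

(n - 7y)^2

n^2 - 14ny + 49y^2 is a perfect-square trinomial: the outer terms are (n)^2 and (7y)^2, and the cross term is -2·n·7y.
So n^2 - 14ny + 49y^2 = (n - 7y)^2 ≥ 0.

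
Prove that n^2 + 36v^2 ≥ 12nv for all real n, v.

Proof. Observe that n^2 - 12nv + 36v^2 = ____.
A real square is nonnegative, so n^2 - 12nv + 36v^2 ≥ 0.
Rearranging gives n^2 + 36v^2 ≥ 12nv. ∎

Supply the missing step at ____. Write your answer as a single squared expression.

(n - 6v)^2

n^2 - 12nv + 36v^2 is a perfect-square trinomial: the outer terms are (n)^2 and (6v)^2, and the cross term is -2·n·6v.
So n^2 - 12nv + 36v^2 = (n - 6v)^2 ≥ 0.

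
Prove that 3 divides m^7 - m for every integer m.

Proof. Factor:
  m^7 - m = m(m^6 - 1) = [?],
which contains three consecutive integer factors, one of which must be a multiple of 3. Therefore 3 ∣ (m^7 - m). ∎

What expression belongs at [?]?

(m - 1)m(m + 1)(m^4 + m^2 + 1)

m^6 - 1 = (m^2 - 1)(m^4 + m^2 + 1), and m^2 - 1 = (m-1)(m+1).
So m(m^6 - 1) = (m - 1)m(m + 1)(m^4 + m^2 + 1).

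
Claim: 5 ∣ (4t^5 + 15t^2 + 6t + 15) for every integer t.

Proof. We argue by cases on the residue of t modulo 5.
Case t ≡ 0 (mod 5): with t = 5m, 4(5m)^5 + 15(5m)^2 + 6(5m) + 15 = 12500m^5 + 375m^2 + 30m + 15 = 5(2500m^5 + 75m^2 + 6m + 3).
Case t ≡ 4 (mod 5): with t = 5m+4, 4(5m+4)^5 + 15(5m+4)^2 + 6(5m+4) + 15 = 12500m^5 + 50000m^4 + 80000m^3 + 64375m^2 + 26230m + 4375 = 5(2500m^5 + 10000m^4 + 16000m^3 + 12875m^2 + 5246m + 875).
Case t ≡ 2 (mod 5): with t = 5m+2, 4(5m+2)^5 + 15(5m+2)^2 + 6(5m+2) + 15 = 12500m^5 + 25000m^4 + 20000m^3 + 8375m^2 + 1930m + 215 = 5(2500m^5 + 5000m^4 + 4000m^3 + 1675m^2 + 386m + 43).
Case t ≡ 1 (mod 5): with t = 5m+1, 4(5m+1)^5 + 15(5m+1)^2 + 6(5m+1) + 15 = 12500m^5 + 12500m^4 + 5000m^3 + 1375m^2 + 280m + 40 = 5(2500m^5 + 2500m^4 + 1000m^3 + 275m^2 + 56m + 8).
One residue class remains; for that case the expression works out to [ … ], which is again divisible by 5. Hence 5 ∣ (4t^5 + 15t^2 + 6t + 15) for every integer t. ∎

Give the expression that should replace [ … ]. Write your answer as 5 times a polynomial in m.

5(2500m^5 + 7500m^4 + 9000m^3 + 5475m^2 + 1716m + 228)

The residues treated are {0, 4, 2, 1}, so the missing case is t ≡ 3 (mod 5); write t = 5m+3.
Then 4(5m+3)^5 + 15(5m+3)^2 + 6(5m+3) + 15 = 12500m^5 + 37500m^4 + 45000m^3 + 27375m^2 + 8580m + 1140 = 5(2500m^5 + 7500m^4 + 9000m^3 + 5475m^2 + 1716m + 228).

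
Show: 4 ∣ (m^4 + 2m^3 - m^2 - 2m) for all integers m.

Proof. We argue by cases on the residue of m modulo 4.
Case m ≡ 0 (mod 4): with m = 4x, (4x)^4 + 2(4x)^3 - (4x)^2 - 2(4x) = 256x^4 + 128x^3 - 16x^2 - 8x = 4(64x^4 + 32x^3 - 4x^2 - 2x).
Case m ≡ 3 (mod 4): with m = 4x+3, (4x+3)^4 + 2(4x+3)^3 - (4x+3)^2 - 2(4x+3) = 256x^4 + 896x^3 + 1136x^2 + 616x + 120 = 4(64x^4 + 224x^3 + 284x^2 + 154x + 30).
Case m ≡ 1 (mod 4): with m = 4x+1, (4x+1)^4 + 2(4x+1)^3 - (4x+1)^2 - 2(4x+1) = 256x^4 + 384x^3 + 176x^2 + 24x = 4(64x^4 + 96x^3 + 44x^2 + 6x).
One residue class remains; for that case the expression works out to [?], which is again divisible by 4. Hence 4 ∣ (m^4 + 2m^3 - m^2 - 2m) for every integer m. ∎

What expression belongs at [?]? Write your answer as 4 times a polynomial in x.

4(64x^4 + 160x^3 + 140x^2 + 50x + 6)

Only m ≡ 2 (mod 4) is unaccounted for. Put m = 4x+2:
(4x+2)^4 + 2(4x+2)^3 - (4x+2)^2 - 2(4x+2) expands to 256x^4 + 640x^3 + 560x^2 + 200x + 24,
and factoring out 4 leaves 4(64x^4 + 160x^3 + 140x^2 + 50x + 6).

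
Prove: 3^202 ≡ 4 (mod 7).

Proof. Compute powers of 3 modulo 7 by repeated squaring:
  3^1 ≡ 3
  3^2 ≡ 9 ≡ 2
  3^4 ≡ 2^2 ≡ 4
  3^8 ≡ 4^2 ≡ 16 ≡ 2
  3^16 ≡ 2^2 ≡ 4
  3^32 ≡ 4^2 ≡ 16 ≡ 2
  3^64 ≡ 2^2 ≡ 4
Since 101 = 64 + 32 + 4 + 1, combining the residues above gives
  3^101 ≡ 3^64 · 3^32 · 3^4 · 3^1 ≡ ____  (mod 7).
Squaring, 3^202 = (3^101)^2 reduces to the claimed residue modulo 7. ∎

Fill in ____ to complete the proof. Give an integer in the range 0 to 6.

Multiply the listed residues: 4 · 2 · 4 · 3 = 8 → 32 → 96.
Reducing modulo 7: 96 = 13·7 + 5, so 3^101 ≡ 5.

5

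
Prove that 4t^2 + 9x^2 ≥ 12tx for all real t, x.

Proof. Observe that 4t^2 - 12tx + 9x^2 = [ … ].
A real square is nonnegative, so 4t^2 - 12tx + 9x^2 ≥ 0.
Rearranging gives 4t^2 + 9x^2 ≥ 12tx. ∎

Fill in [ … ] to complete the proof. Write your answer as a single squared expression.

The leading and trailing coefficients are 2^2 and 3^2, and 12 = 2·2·3, so the trinomial is (2t - 3x)^2.
Hence 4t^2 - 12tx + 9x^2 ≥ 0.

(2t - 3x)^2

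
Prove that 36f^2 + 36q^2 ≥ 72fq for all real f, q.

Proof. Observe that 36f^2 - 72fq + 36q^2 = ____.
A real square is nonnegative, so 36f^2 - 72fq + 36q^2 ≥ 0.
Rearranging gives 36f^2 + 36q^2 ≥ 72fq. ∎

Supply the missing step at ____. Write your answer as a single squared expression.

36f^2 - 72fq + 36q^2 is a perfect-square trinomial: the outer terms are (6f)^2 and (6q)^2, and the cross term is -2·6f·6q.
So 36f^2 - 72fq + 36q^2 = (6f - 6q)^2 ≥ 0.

(6f - 6q)^2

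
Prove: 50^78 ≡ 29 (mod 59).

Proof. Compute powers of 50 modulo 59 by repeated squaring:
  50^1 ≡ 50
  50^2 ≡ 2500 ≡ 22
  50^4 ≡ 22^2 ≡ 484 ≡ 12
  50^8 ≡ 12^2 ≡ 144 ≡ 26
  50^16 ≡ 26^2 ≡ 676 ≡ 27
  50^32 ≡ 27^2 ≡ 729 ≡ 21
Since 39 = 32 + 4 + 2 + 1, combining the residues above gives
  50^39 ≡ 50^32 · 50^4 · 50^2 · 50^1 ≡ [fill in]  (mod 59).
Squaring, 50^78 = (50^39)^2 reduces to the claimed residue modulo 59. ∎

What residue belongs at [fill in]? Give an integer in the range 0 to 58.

50^32 · 50^4 · 50^2 · 50^1 ≡ 21 · 12 · 22 · 50 = 277200.
277200 mod 59 = 18, so 50^39 ≡ 18 (mod 59).

18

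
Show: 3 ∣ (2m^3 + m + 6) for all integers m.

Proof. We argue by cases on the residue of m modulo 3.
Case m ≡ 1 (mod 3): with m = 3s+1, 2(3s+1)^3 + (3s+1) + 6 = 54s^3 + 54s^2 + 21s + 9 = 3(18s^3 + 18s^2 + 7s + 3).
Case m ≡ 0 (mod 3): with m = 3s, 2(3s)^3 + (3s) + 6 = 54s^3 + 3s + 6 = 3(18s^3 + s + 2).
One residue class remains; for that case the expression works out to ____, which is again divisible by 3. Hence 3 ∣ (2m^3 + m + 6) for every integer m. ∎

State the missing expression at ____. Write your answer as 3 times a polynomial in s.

3(18s^3 + 36s^2 + 25s + 8)

Only m ≡ 2 (mod 3) is unaccounted for. Put m = 3s+2:
2(3s+2)^3 + (3s+2) + 6 expands to 54s^3 + 108s^2 + 75s + 24,
and factoring out 3 leaves 3(18s^3 + 36s^2 + 25s + 8).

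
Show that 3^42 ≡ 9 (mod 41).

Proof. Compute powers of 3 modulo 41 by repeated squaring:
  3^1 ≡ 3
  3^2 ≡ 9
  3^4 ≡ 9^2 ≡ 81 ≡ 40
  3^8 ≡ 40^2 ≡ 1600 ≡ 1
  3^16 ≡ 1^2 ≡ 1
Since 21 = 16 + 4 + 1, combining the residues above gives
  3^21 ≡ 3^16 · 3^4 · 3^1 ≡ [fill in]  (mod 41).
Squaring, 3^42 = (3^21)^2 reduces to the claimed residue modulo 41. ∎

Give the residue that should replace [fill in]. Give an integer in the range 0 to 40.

Multiply the listed residues: 1 · 40 · 3 = 40 → 120.
Reducing modulo 41: 120 = 2·41 + 38, so 3^21 ≡ 38.

38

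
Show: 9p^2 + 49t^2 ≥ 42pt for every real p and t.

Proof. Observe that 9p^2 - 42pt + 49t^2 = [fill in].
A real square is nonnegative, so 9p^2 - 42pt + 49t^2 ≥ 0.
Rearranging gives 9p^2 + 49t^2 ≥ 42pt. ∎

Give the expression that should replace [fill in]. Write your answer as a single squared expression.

The leading and trailing coefficients are 3^2 and 7^2, and 42 = 2·3·7, so the trinomial is (3p - 7t)^2.
Hence 9p^2 - 42pt + 49t^2 ≥ 0.

(3p - 7t)^2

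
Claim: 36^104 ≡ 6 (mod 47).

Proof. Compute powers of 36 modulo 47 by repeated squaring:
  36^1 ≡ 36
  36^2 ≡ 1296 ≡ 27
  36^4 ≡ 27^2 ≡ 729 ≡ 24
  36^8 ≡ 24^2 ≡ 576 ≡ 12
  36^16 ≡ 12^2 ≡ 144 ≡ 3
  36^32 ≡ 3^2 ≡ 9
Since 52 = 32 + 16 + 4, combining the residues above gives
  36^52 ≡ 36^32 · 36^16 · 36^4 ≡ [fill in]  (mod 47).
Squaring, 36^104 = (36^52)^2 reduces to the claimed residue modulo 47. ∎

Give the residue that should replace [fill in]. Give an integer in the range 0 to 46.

36^32 · 36^16 · 36^4 ≡ 9 · 3 · 24 = 648.
648 mod 47 = 37, so 36^52 ≡ 37 (mod 47).

37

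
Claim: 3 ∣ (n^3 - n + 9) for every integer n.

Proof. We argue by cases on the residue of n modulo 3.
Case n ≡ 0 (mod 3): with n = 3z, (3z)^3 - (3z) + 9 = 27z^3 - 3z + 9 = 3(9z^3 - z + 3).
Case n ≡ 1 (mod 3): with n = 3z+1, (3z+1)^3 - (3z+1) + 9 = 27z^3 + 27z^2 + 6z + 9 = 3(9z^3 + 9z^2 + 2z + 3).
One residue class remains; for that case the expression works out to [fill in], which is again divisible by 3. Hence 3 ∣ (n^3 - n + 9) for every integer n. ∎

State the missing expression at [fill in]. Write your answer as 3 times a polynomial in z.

Only n ≡ 2 (mod 3) is unaccounted for. Put n = 3z+2:
(3z+2)^3 - (3z+2) + 9 expands to 27z^3 + 54z^2 + 33z + 15,
and factoring out 3 leaves 3(9z^3 + 18z^2 + 11z + 5).

3(9z^3 + 18z^2 + 11z + 5)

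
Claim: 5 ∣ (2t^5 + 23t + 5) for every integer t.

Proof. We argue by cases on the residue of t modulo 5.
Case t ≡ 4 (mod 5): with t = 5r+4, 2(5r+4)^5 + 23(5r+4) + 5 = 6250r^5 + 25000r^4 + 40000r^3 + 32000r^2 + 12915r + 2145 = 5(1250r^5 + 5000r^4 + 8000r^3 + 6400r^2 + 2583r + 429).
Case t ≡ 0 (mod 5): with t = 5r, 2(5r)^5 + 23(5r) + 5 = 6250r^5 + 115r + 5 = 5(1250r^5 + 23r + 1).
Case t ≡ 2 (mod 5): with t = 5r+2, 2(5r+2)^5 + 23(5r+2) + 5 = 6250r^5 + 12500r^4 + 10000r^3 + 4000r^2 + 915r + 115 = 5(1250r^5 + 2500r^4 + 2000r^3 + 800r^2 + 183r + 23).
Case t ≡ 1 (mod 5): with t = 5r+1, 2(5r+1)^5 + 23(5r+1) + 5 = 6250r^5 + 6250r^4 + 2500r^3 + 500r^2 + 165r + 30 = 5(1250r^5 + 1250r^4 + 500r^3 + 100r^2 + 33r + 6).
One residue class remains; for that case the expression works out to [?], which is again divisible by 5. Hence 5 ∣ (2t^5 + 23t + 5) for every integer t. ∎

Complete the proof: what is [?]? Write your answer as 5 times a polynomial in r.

The residues treated are {4, 0, 2, 1}, so the missing case is t ≡ 3 (mod 5); write t = 5r+3.
Then 2(5r+3)^5 + 23(5r+3) + 5 = 6250r^5 + 18750r^4 + 22500r^3 + 13500r^2 + 4165r + 560 = 5(1250r^5 + 3750r^4 + 4500r^3 + 2700r^2 + 833r + 112).

5(1250r^5 + 3750r^4 + 4500r^3 + 2700r^2 + 833r + 112)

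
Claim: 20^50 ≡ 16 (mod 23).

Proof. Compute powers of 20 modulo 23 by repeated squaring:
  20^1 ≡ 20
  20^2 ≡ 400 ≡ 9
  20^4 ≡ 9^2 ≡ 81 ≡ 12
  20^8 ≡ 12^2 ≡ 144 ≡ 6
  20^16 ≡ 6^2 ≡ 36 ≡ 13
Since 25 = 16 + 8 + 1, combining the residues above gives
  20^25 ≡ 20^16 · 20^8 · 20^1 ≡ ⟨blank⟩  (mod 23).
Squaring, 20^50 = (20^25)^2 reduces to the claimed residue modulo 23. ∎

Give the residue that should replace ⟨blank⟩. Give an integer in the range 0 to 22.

Multiply the listed residues: 13 · 6 · 20 = 78 → 1560.
Reducing modulo 23: 1560 = 67·23 + 19, so 20^25 ≡ 19.

19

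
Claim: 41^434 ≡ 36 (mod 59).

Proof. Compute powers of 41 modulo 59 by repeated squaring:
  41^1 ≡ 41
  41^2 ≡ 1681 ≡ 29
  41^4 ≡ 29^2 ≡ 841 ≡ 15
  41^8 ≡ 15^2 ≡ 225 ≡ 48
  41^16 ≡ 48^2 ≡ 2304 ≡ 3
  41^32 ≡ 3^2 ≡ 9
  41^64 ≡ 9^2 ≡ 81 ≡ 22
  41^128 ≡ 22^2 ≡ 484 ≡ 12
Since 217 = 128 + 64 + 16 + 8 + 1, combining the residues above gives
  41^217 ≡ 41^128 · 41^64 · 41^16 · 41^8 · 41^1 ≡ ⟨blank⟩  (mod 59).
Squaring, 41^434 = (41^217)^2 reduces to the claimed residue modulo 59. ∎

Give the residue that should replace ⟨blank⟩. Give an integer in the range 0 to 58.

53

41^128 · 41^64 · 41^16 · 41^8 · 41^1 ≡ 12 · 22 · 3 · 48 · 41 = 1558656.
1558656 mod 59 = 53, so 41^217 ≡ 53 (mod 59).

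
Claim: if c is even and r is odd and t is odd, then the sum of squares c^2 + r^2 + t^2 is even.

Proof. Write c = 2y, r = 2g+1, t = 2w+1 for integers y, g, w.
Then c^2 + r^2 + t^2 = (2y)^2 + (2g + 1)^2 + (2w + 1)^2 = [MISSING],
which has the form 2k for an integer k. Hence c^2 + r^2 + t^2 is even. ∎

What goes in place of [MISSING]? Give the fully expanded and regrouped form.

Expanding: (2y)^2 + (2g + 1)^2 + (2w + 1)^2 = 4g^2 + 4g + 4w^2 + 4w + 4y^2 + 2.
Every term is even; pulling out the factor of 2 gives 2(2g^2 + 2g + 2w^2 + 2w + 2y^2 + 1).

2(2g^2 + 2g + 2w^2 + 2w + 2y^2 + 1)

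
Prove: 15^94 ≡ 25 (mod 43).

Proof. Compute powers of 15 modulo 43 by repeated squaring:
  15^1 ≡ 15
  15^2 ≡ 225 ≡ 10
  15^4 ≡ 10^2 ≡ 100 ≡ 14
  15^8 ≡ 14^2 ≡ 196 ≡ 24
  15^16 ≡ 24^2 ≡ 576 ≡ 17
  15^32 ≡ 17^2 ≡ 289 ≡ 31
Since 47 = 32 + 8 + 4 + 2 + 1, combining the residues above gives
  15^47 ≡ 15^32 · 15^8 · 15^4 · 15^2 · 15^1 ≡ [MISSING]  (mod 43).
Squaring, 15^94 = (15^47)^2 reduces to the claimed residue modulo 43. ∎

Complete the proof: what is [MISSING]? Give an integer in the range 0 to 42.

Multiply the listed residues: 31 · 24 · 14 · 10 · 15 = 744 → 10416 → 104160 → 1562400.
Reducing modulo 43: 1562400 = 36334·43 + 38, so 15^47 ≡ 38.

38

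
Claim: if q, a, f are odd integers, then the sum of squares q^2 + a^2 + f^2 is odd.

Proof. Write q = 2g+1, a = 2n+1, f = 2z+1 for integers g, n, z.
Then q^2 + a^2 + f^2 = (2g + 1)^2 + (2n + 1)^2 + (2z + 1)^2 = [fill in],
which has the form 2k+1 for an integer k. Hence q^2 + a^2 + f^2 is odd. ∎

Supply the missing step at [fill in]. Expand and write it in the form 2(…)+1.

Expanding: (2g + 1)^2 + (2n + 1)^2 + (2z + 1)^2 = 4g^2 + 4g + 4n^2 + 4n + 4z^2 + 4z + 3.
Every term except the constant is even, so this is 2(2g^2 + 2g + 2n^2 + 2n + 2z^2 + 2z + 1) + 1,
and 2g^2 + 2g + 2n^2 + 2n + 2z^2 + 2z + 1 ∈ ℤ gives the required form.

2(2g^2 + 2g + 2n^2 + 2n + 2z^2 + 2z + 1) + 1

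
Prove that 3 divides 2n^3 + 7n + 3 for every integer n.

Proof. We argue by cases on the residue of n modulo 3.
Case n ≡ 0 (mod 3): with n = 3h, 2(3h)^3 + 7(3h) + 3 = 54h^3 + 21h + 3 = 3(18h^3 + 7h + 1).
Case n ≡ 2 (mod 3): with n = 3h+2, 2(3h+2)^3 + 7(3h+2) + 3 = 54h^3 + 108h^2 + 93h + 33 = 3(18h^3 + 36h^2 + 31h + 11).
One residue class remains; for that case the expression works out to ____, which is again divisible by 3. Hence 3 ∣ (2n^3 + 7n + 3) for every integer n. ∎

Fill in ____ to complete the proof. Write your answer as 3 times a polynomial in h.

Only n ≡ 1 (mod 3) is unaccounted for. Put n = 3h+1:
2(3h+1)^3 + 7(3h+1) + 3 expands to 54h^3 + 54h^2 + 39h + 12,
and factoring out 3 leaves 3(18h^3 + 18h^2 + 13h + 4).

3(18h^3 + 18h^2 + 13h + 4)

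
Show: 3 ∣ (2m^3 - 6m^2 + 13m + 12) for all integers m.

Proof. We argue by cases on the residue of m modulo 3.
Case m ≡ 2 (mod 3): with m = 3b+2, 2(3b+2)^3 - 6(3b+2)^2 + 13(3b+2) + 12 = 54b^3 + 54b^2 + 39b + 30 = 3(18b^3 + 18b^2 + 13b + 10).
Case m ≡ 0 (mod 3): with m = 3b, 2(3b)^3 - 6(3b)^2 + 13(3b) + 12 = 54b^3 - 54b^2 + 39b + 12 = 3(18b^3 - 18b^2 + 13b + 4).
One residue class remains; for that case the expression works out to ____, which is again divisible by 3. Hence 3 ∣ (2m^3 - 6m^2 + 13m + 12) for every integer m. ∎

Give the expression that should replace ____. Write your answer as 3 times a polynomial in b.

3(18b^3 + 7b + 7)

The residues treated are {2, 0}, so the missing case is m ≡ 1 (mod 3); write m = 3b+1.
Then 2(3b+1)^3 - 6(3b+1)^2 + 13(3b+1) + 12 = 54b^3 + 21b + 21 = 3(18b^3 + 7b + 7).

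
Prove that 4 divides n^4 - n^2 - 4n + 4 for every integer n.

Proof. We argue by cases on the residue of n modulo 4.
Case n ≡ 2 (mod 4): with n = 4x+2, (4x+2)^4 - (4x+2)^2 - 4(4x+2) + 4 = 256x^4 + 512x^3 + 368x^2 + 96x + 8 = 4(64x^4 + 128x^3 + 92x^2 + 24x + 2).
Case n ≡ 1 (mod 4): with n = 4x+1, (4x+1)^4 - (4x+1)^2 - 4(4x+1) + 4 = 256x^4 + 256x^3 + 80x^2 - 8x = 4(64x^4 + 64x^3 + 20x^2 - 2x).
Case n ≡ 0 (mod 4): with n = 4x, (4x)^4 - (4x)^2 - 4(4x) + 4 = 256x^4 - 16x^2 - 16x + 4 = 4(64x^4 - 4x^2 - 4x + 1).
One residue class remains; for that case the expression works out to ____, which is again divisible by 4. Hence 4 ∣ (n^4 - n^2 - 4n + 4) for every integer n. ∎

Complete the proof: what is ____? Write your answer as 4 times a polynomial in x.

The residues treated are {2, 1, 0}, so the missing case is n ≡ 3 (mod 4); write n = 4x+3.
Then (4x+3)^4 - (4x+3)^2 - 4(4x+3) + 4 = 256x^4 + 768x^3 + 848x^2 + 392x + 64 = 4(64x^4 + 192x^3 + 212x^2 + 98x + 16).

4(64x^4 + 192x^3 + 212x^2 + 98x + 16)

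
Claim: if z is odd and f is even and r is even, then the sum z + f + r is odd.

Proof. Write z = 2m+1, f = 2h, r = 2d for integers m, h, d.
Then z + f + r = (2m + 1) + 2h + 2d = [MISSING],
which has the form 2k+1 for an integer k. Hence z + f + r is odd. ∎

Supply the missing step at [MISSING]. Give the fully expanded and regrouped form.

(2m + 1) + 2h + 2d = 2d + 2h + 2m + 1
= 2(d + h + m) + 1.
Since d + h + m is an integer, the sum is of the form 2k+1 for an integer k.

2(d + h + m) + 1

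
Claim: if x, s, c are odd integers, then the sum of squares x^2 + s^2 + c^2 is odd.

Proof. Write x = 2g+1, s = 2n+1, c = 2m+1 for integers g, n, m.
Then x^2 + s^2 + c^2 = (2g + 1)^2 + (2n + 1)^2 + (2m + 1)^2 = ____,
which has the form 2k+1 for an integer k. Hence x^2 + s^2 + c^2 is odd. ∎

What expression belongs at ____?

2(2g^2 + 2g + 2m^2 + 2m + 2n^2 + 2n + 1) + 1

Expanding: (2g + 1)^2 + (2n + 1)^2 + (2m + 1)^2 = 4g^2 + 4g + 4m^2 + 4m + 4n^2 + 4n + 3.
Every term except the constant is even, so this is 2(2g^2 + 2g + 2m^2 + 2m + 2n^2 + 2n + 1) + 1,
and 2g^2 + 2g + 2m^2 + 2m + 2n^2 + 2n + 1 ∈ ℤ gives the required form.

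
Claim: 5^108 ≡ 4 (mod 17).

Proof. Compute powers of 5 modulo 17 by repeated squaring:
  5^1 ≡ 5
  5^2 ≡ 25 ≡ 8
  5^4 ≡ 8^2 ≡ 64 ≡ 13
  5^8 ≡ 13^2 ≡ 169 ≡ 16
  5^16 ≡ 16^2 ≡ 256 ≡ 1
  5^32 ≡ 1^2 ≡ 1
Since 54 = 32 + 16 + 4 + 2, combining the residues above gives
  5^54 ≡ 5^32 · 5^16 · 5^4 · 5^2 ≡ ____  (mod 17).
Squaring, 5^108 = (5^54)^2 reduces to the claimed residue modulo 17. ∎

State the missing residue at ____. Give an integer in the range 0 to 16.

Multiply the listed residues: 1 · 1 · 13 · 8 = 1 → 13 → 104.
Reducing modulo 17: 104 = 6·17 + 2, so 5^54 ≡ 2.

2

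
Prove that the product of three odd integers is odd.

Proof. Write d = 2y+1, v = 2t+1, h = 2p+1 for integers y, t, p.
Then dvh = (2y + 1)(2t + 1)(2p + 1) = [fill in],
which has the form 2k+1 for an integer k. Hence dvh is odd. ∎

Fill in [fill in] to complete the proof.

2(4pty + 2pt + 2py + p + 2ty + t + y) + 1

(2y + 1)(2t + 1)(2p + 1) = 8pty + 4pt + 4py + 2p + 4ty + 2t + 2y + 1
= 2(4pty + 2pt + 2py + p + 2ty + t + y) + 1.
Since 4pty + 2pt + 2py + p + 2ty + t + y is an integer, the product is of the form 2k+1 for an integer k.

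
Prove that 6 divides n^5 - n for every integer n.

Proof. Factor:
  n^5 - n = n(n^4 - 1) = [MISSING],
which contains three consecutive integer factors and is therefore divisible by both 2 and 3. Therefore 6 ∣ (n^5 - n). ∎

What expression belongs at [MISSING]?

n^4 - 1 = (n^2 - 1)(n^2 + 1), and n^2 - 1 = (n-1)(n+1).
So n(n^4 - 1) = (n - 1)n(n + 1)(n^2 + 1).

(n - 1)n(n + 1)(n^2 + 1)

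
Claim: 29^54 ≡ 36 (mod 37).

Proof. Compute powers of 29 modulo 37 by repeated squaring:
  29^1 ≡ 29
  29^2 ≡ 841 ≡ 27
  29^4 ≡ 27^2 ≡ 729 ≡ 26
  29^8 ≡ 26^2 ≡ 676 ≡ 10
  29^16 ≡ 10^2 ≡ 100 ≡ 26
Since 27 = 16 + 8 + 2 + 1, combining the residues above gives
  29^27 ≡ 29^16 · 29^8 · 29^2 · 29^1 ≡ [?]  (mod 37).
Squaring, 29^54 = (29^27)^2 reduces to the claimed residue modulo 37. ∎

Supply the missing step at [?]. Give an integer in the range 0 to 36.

29^16 · 29^8 · 29^2 · 29^1 ≡ 26 · 10 · 27 · 29 = 203580.
203580 mod 37 = 6, so 29^27 ≡ 6 (mod 37).

6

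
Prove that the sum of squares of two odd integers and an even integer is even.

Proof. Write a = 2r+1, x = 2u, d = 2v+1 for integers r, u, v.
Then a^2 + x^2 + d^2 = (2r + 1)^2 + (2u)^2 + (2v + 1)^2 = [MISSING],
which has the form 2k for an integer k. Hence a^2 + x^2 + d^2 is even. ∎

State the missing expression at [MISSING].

2(2r^2 + 2r + 2u^2 + 2v^2 + 2v + 1)

(2r + 1)^2 + (2u)^2 + (2v + 1)^2 = 4r^2 + 4r + 4u^2 + 4v^2 + 4v + 2
= 2(2r^2 + 2r + 2u^2 + 2v^2 + 2v + 1).
Since 2r^2 + 2r + 2u^2 + 2v^2 + 2v + 1 is an integer, the sum of squares is of the form 2k for an integer k.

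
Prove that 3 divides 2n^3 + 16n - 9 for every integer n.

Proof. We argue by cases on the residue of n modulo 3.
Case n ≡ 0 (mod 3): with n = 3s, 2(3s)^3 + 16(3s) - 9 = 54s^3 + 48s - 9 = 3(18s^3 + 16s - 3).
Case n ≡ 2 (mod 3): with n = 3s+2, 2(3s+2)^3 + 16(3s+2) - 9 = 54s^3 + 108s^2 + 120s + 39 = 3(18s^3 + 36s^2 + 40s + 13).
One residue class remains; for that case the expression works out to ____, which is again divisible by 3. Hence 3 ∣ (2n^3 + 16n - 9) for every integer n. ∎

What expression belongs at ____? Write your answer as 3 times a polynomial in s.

3(18s^3 + 18s^2 + 22s + 3)

The residues treated are {0, 2}, so the missing case is n ≡ 1 (mod 3); write n = 3s+1.
Then 2(3s+1)^3 + 16(3s+1) - 9 = 54s^3 + 54s^2 + 66s + 9 = 3(18s^3 + 18s^2 + 22s + 3).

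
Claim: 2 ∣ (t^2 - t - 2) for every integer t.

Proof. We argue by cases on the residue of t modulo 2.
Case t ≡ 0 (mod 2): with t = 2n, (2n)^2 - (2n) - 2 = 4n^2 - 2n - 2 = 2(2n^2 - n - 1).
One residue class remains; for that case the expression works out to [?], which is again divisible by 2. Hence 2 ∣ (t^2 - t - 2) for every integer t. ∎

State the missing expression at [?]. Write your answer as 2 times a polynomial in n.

Only t ≡ 1 (mod 2) is unaccounted for. Put t = 2n+1:
(2n+1)^2 - (2n+1) - 2 expands to 4n^2 + 2n - 2,
and factoring out 2 leaves 2(2n^2 + n - 1).

2(2n^2 + n - 1)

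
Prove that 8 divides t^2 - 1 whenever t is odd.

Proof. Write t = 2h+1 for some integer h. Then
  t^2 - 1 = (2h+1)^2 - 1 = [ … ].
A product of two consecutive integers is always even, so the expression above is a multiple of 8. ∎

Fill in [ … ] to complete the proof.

(2h+1)^2 - 1 = 4h^2 + 4h + 1 - 1 = 4h^2 + 4h = 4h(h+1).
Since h and h+1 are consecutive, h(h+1) is even, and 4·(even) is a multiple of 8.

4h(h + 1)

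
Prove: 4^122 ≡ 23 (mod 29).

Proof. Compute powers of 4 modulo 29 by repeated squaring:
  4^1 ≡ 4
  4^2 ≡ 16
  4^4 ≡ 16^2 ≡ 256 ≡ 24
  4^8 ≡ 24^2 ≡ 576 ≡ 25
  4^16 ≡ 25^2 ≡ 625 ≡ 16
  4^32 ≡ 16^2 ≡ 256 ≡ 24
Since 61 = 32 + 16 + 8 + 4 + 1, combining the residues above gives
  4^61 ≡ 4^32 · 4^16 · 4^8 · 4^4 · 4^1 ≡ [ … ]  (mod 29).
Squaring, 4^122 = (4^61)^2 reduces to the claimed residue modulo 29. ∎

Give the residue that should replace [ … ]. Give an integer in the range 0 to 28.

Multiply the listed residues: 24 · 16 · 25 · 24 · 4 = 384 → 9600 → 230400 → 921600.
Reducing modulo 29: 921600 = 31779·29 + 9, so 4^61 ≡ 9.

9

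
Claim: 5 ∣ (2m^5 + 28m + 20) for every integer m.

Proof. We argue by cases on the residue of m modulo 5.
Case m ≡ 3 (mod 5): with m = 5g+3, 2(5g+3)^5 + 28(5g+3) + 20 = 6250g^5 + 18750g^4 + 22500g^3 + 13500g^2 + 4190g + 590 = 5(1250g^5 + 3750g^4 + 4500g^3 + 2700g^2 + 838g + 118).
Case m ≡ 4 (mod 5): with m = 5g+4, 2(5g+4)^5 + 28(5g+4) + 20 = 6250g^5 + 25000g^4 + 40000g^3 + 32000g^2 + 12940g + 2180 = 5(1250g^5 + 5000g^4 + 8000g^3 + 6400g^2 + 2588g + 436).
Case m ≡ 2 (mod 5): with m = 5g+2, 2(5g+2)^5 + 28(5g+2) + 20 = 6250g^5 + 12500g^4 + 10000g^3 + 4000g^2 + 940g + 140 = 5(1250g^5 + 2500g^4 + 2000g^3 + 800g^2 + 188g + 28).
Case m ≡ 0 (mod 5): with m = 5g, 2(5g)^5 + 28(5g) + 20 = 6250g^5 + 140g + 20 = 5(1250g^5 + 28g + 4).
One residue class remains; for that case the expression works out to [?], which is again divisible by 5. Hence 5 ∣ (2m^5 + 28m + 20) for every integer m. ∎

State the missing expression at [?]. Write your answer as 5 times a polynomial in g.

5(1250g^5 + 1250g^4 + 500g^3 + 100g^2 + 38g + 10)

The residues treated are {3, 4, 2, 0}, so the missing case is m ≡ 1 (mod 5); write m = 5g+1.
Then 2(5g+1)^5 + 28(5g+1) + 20 = 6250g^5 + 6250g^4 + 2500g^3 + 500g^2 + 190g + 50 = 5(1250g^5 + 1250g^4 + 500g^3 + 100g^2 + 38g + 10).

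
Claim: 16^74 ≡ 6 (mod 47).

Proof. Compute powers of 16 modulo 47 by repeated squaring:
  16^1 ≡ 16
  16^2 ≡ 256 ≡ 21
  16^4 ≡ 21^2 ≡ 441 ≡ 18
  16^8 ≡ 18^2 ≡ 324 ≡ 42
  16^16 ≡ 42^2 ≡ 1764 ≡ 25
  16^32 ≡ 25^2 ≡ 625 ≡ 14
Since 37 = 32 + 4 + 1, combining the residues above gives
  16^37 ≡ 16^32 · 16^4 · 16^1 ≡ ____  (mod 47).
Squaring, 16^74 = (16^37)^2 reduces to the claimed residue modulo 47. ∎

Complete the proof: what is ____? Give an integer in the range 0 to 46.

37

Multiply the listed residues: 14 · 18 · 16 = 252 → 4032.
Reducing modulo 47: 4032 = 85·47 + 37, so 16^37 ≡ 37.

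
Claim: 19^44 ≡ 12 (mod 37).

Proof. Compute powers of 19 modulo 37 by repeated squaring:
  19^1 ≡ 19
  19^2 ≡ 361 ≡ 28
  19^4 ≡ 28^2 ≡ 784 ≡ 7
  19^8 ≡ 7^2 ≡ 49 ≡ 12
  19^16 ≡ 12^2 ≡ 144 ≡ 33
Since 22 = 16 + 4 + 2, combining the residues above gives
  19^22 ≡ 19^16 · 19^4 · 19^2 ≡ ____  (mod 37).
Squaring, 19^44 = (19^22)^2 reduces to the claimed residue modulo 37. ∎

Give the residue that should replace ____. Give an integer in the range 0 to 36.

30

19^16 · 19^4 · 19^2 ≡ 33 · 7 · 28 = 6468.
6468 mod 37 = 30, so 19^22 ≡ 30 (mod 37).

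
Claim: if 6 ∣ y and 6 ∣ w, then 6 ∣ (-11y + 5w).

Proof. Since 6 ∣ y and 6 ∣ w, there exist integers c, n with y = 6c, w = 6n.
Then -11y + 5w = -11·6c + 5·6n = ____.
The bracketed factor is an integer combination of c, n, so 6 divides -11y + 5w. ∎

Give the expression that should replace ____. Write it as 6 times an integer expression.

Each term has a factor of 6: -11·6c + 5·6n = 6·(-11c + 5n).
Since -11c + 5n is an integer, 6 ∣ (-11y + 5w).

6(-11c + 5n)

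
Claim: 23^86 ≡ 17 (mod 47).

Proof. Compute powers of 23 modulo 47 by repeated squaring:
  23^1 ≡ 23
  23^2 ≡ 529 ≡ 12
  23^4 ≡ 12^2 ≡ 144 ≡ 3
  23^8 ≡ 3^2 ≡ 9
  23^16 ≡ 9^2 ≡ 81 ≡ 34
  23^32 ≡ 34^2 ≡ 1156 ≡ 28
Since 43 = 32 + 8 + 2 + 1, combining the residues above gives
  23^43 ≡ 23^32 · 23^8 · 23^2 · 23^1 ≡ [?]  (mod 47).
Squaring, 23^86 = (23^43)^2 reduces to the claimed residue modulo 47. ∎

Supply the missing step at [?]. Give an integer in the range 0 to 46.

Multiply the listed residues: 28 · 9 · 12 · 23 = 252 → 3024 → 69552.
Reducing modulo 47: 69552 = 1479·47 + 39, so 23^43 ≡ 39.

39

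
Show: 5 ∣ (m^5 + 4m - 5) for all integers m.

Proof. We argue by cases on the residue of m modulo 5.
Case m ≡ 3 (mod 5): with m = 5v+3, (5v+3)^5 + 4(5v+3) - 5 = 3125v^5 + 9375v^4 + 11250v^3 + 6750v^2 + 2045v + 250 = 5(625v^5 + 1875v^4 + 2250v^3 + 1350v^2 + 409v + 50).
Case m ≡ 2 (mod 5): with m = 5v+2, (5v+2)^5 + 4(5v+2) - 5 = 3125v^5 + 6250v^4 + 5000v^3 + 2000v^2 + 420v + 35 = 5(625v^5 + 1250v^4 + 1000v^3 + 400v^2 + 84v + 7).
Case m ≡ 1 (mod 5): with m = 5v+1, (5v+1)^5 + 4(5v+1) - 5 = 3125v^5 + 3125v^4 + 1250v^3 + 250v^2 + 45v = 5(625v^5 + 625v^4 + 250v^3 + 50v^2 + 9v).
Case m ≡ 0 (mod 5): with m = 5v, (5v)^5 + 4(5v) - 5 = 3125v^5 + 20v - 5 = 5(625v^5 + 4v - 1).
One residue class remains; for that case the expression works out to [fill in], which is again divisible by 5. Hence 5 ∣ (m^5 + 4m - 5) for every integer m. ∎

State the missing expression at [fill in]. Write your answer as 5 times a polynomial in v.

5(625v^5 + 2500v^4 + 4000v^3 + 3200v^2 + 1284v + 207)

Only m ≡ 4 (mod 5) is unaccounted for. Put m = 5v+4:
(5v+4)^5 + 4(5v+4) - 5 expands to 3125v^5 + 12500v^4 + 20000v^3 + 16000v^2 + 6420v + 1035,
and factoring out 5 leaves 5(625v^5 + 2500v^4 + 4000v^3 + 3200v^2 + 1284v + 207).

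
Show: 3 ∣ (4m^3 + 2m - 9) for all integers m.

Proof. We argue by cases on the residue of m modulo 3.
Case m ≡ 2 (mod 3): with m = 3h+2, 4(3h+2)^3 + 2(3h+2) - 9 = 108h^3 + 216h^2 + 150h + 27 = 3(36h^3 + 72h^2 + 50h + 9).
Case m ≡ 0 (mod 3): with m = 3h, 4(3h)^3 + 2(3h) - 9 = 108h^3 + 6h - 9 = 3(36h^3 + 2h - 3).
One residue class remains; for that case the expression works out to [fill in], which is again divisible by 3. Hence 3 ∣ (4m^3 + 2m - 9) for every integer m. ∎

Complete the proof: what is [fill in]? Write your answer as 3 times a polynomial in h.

Only m ≡ 1 (mod 3) is unaccounted for. Put m = 3h+1:
4(3h+1)^3 + 2(3h+1) - 9 expands to 108h^3 + 108h^2 + 42h - 3,
and factoring out 3 leaves 3(36h^3 + 36h^2 + 14h - 1).

3(36h^3 + 36h^2 + 14h - 1)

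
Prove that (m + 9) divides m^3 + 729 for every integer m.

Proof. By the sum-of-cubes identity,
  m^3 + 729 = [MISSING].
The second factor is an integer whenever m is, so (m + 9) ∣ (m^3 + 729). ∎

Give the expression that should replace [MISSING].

(m + 9)(m^2 - 9m + 81)

a^3 + b^3 = (a + b)(a^2 - ab + b^2). With a = m, b = 9:
m^3 + 729 = (m + 9)(m^2 - 9m + 81).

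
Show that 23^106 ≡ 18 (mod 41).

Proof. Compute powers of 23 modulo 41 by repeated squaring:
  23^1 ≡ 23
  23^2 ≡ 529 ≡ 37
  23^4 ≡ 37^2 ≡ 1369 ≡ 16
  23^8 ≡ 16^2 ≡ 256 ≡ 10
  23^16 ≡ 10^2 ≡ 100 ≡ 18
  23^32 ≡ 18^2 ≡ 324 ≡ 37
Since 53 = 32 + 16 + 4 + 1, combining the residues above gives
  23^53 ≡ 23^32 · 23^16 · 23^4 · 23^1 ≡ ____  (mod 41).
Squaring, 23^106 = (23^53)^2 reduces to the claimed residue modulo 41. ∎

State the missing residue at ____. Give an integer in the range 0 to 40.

Multiply the listed residues: 37 · 18 · 16 · 23 = 666 → 10656 → 245088.
Reducing modulo 41: 245088 = 5977·41 + 31, so 23^53 ≡ 31.

31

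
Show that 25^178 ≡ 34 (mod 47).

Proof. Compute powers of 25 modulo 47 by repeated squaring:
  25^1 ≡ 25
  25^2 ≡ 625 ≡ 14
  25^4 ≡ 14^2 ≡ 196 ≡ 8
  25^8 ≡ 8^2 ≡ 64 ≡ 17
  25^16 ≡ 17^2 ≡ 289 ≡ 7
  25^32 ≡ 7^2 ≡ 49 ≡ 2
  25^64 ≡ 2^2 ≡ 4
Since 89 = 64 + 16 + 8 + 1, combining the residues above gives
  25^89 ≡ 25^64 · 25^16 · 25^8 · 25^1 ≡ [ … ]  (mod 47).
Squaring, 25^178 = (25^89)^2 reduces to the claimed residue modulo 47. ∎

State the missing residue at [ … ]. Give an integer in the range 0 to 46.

Multiply the listed residues: 4 · 7 · 17 · 25 = 28 → 476 → 11900.
Reducing modulo 47: 11900 = 253·47 + 9, so 25^89 ≡ 9.

9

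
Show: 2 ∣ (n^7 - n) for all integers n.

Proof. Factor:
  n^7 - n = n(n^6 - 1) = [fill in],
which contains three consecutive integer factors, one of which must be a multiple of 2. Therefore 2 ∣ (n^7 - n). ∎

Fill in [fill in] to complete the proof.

n^6 - 1 = (n^2 - 1)(n^4 + n^2 + 1), and n^2 - 1 = (n-1)(n+1).
So n(n^6 - 1) = (n - 1)n(n + 1)(n^4 + n^2 + 1).

(n - 1)n(n + 1)(n^4 + n^2 + 1)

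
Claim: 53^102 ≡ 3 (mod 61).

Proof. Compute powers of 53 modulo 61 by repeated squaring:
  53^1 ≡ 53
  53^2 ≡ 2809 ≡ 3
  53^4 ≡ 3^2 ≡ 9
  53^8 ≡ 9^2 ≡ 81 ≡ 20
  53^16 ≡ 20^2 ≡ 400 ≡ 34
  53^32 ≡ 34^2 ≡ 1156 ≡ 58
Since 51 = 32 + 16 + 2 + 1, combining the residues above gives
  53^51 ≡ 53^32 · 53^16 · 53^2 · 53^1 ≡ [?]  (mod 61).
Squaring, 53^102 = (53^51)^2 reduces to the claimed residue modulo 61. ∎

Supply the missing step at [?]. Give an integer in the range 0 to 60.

Multiply the listed residues: 58 · 34 · 3 · 53 = 1972 → 5916 → 313548.
Reducing modulo 61: 313548 = 5140·61 + 8, so 53^51 ≡ 8.

8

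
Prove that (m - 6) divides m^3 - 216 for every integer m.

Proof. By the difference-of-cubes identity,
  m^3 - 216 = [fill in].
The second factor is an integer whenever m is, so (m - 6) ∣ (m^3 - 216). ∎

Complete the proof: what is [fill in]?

a^3 - b^3 = (a - b)(a^2 + ab + b^2). With a = m, b = 6:
m^3 - 216 = (m - 6)(m^2 + 6m + 36).

(m - 6)(m^2 + 6m + 36)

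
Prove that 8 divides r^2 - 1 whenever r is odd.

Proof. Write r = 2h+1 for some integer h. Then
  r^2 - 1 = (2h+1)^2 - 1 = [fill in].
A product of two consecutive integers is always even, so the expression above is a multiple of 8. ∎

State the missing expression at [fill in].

4h(h + 1)

(2h+1)^2 - 1 = 4h^2 + 4h + 1 - 1 = 4h^2 + 4h = 4h(h+1).
Since h and h+1 are consecutive, h(h+1) is even, and 4·(even) is a multiple of 8.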